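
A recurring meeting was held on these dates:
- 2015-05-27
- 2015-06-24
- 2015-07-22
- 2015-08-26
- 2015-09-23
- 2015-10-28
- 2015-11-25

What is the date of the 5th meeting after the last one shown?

2016-04-27

These are Wednesdays at 28- or 35-day spacing (28, 28, 35, 28, 35, 28).
The pattern: 4th Wednesday of the month.
December 2015 — 4th Wednesday is 2015-12-23.
4th Wednesday of January 2016: 2016-01-27.
February 2016 — 4th Wednesday is 2016-02-24.
4th Wednesday of March 2016: 2016-03-23.
4th Wednesday of April 2016: 2016-04-27.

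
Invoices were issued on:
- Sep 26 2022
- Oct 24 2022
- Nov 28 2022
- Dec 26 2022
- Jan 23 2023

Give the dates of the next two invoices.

These are Mondays at 28- or 35-day spacing (28, 35, 28, 28).
The pattern: 4th Monday of the month.
February 2023 — 4th Monday is Feb 27 2023.
March 2023 — 4th Monday is Mar 27 2023.

Feb 27 2023, Mar 27 2023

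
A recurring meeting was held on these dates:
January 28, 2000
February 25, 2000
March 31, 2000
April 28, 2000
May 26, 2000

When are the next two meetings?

All Fridays; the gaps (28, 35, 28, 28) vary with month length.
This is the last Friday of each month.
Last Friday of June 2000: June 30, 2000.
July 2000 ends with Friday July 28, 2000.

June 30, 2000; July 28, 2000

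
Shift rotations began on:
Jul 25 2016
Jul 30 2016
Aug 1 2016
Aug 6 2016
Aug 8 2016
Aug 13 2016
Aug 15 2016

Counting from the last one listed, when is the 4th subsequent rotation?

Aug 29 2016

Every event lands on a Monday or Saturday (gaps cycle 5, 2, 5, 2, 5, 2).
So the schedule is: every Monday and Saturday.
The following Saturday is Aug 20 2016.
The following Monday is Aug 22 2016.
The following Saturday is Aug 27 2016.
Next Monday: Aug 29 2016.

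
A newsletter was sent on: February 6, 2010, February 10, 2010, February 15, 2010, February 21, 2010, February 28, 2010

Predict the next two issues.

Intervals are 4, 5, 6, 7 days — an arithmetic progression with common difference 1.
Next gap: 8 days. February 28, 2010 + 8 days = March 8, 2010.
Next gap: 9 days. March 8, 2010 + 9 days = March 17, 2010.

March 8, 2010; March 17, 2010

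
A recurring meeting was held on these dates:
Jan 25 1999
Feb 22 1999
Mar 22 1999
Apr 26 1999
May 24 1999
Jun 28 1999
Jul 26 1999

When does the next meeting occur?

All dates are Mondays, 28, 28, 35, 28, 35, 28 days apart.
Specifically, the 4th Monday of each month.
August 1999 — 4th Monday is Aug 23 1999.

Aug 23 1999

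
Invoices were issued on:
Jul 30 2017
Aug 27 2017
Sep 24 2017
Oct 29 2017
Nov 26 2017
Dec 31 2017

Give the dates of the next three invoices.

Every date is a Sunday; gaps 28, 28, 35, 28, 35 days.
Each is the last Sunday of its month (at least one falls on the 29th or later, ruling out '4th Sunday').
Last Sunday of January 2018: Jan 28 2018.
February 2018 ends with Sunday Feb 25 2018.
Last Sunday of March 2018: Mar 25 2018.

Jan 28 2018, Feb 25 2018, Mar 25 2018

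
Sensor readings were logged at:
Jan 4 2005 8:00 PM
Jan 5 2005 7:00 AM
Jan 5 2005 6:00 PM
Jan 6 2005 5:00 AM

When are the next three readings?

Gaps: 11, 11, 11 hours — each event is 11 hours after the previous one.
Jan 6 2005 5:00 AM + 11 h = Jan 6 2005 4:00 PM.
Jan 6 2005 4:00 PM + 11 h = Jan 7 2005 3:00 AM.
Jan 7 2005 3:00 AM + 11 h = Jan 7 2005 2:00 PM.

Jan 6 2005 4:00 PM, Jan 7 2005 3:00 AM, Jan 7 2005 2:00 PM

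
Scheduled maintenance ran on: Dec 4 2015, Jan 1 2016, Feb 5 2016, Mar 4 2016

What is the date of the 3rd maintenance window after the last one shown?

All dates are Fridays, 28, 35, 28 days apart.
Specifically, the 1st Friday of each month.
1st Friday of April 2016: Apr 1 2016.
1st Friday of May 2016: May 6 2016.
1st Friday of June 2016: Jun 3 2016.

Jun 3 2016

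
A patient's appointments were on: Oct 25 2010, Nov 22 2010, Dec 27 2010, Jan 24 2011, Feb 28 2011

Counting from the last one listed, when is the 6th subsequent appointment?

These are Mondays at 28- or 35-day spacing (28, 35, 28, 35).
The pattern: 4th Monday of the month.
March 2011 — 4th Monday is Mar 28 2011.
April 2011 — 4th Monday is Apr 25 2011.
May 2011 — 4th Monday is May 23 2011.
4th Monday of June 2011: Jun 27 2011.
July 2011 — 4th Monday is Jul 25 2011.
4th Monday of August 2011: Aug 22 2011.

Aug 22 2011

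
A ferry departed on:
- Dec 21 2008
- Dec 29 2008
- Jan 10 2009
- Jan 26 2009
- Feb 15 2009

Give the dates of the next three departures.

Intervals are 8, 12, 16, 20 days — an arithmetic progression with common difference 4.
Next gap: 24 days. Feb 15 2009 + 24 days = Mar 11 2009.
Next gap: 28 days. Mar 11 2009 + 28 days = Apr 8 2009.
Next gap: 32 days. Apr 8 2009 + 32 days = May 10 2009.

Mar 11 2009, Apr 8 2009, May 10 2009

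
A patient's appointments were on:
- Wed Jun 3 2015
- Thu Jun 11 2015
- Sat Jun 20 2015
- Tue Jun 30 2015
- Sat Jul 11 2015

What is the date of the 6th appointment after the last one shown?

The spacing grows by 1 each time: 8, 9, 10, 11 days.
Next gap: 12 days. Sat Jul 11 2015 + 12 days = Thu Jul 23 2015.
Next gap: 13 days. Thu Jul 23 2015 + 13 days = Wed Aug 5 2015.
Next gap: 14 days. Wed Aug 5 2015 + 14 days = Wed Aug 19 2015.
Next gap: 15 days. Wed Aug 19 2015 + 15 days = Thu Sep 3 2015.
Next gap: 16 days. Thu Sep 3 2015 + 16 days = Sat Sep 19 2015.
Next gap: 17 days. Sat Sep 19 2015 + 17 days = Tue Oct 6 2015.

Tue Oct 6 2015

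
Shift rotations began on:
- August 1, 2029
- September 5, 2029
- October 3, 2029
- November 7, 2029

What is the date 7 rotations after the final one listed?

Gaps: 35, 28, 35 days — a mix of 28 and 35. Every date is a Wednesday.
Each is the 1st Wednesday of its month.
December 2029 — 1st Wednesday is December 5, 2029.
January 2030 — 1st Wednesday is January 2, 2030.
1st Wednesday of February 2030: February 6, 2030.
March 2030 — 1st Wednesday is March 6, 2030.
1st Wednesday of April 2030: April 3, 2030.
1st Wednesday of May 2030: May 1, 2030.
June 2030 — 1st Wednesday is June 5, 2030.

June 5, 2030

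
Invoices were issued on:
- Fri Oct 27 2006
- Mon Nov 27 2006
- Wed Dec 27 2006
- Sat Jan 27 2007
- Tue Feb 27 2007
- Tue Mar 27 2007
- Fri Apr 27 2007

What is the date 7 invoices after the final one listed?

Tue Nov 27 2007

Each date is the 27th; the gaps (31, 30, 31, 31, 28, 31) track the month lengths.
The rule is the 27th of each month.
May 2007: Sun May 27 2007.
June 2007: Wed Jun 27 2007.
July 2007: Fri Jul 27 2007.
Next: August 2007 → Mon Aug 27 2007.
September 2007: Thu Sep 27 2007.
October 2007: Sat Oct 27 2007.
Next: November 2007 → Tue Nov 27 2007.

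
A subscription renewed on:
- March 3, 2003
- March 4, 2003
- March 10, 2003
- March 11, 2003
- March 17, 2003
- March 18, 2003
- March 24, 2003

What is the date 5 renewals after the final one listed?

Every event lands on a Monday or Tuesday (gaps cycle 1, 6, 1, 6, 1, 6).
So the schedule is: every Monday and Tuesday.
The following Tuesday is March 25, 2003.
The following Monday is March 31, 2003.
The following Tuesday is April 1, 2003.
The following Monday is April 7, 2003.
Next Tuesday: April 8, 2003.

April 8, 2003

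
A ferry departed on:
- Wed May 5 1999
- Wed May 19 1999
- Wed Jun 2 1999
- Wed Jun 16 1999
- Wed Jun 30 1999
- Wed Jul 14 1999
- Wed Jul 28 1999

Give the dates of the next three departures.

Every event comes 14 days after the last (14, 14, 14, 14, 14, 14).
Wed Jul 28 1999 + 14 days = Wed Aug 11 1999.
Wed Aug 11 1999 + 14 days = Wed Aug 25 1999.
Wed Aug 25 1999 + 14 days = Wed Sep 8 1999.

Wed Aug 11 1999, Wed Aug 25 1999, Wed Sep 8 1999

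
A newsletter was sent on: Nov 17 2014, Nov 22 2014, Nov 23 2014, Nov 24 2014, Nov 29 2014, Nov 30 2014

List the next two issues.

Dec 1 2014, Dec 6 2014

Every event lands on a Monday or Saturday or Sunday (gaps cycle 5, 1, 1, 5, 1).
So the schedule is: every Monday, Saturday and Sunday.
The following Monday is Dec 1 2014.
The following Saturday is Dec 6 2014.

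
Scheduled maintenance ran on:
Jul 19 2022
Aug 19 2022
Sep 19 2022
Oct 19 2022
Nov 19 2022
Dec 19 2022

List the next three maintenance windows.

Jan 19 2023, Feb 19 2023, Mar 19 2023

Each date is the 19th; the gaps (31, 31, 30, 31, 30) track the month lengths.
The rule is the 19th of each month.
January 2023: Jan 19 2023.
February 2023: Feb 19 2023.
March 2023: Mar 19 2023.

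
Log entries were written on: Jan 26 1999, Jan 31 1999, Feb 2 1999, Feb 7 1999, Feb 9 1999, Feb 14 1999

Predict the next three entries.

Feb 16 1999, Feb 21 1999, Feb 23 1999

The gap pattern 5, 2, 5, 2, 5 repeats every 2 events.
These are the Tuesdays and Sundays of each week.
Next Tuesday: Feb 16 1999.
The following Sunday is Feb 21 1999.
The following Tuesday is Feb 23 1999.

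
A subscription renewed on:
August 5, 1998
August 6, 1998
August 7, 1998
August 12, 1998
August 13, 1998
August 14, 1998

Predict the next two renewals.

Gaps: 1, 1, 5, 1, 1 days — not constant, but cyclic with period 3.
The events fall on every Wednesday, Thursday and Friday.
The following Wednesday is August 19, 1998.
Next Thursday: August 20, 1998.

August 19, 1998; August 20, 1998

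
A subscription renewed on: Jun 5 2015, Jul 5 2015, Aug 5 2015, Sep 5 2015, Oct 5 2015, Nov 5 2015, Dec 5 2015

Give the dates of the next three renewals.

Jan 5 2016, Feb 5 2016, Mar 5 2016

Gaps: 30, 31, 31, 30, 31, 30 days — not constant. Every event is on the 5th of the month.
Pattern: the 5th of each month.
Next: January 2016 → Jan 5 2016.
Next: February 2016 → Feb 5 2016.
Next: March 2016 → Mar 5 2016.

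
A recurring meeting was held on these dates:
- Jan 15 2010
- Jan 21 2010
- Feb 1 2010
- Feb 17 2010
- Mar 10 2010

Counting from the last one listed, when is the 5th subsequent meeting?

The spacing grows by 5 each time: 6, 11, 16, 21 days.
Next gap: 26 days. Mar 10 2010 + 26 days = Apr 5 2010.
Next gap: 31 days. Apr 5 2010 + 31 days = May 6 2010.
Next gap: 36 days. May 6 2010 + 36 days = Jun 11 2010.
Next gap: 41 days. Jun 11 2010 + 41 days = Jul 22 2010.
Next gap: 46 days. Jul 22 2010 + 46 days = Sep 6 2010.

Sep 6 2010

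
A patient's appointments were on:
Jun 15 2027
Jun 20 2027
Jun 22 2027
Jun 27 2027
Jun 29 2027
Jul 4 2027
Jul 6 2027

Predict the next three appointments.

Gaps: 5, 2, 5, 2, 5, 2 days — not constant, but cyclic with period 2.
The events fall on every Tuesday and Sunday.
Next Sunday: Jul 11 2027.
The following Tuesday is Jul 13 2027.
Next Sunday: Jul 18 2027.

Jul 11 2027, Jul 13 2027, Jul 18 2027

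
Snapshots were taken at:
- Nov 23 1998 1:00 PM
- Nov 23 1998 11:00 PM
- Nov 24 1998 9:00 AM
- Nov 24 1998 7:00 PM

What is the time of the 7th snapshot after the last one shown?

The interval is a steady 10 hours (10, 10, 10).
Nov 24 1998 7:00 PM + 10 h = Nov 25 1998 5:00 AM.
Nov 25 1998 5:00 AM + 10 h = Nov 25 1998 3:00 PM.
Nov 25 1998 3:00 PM + 10 h = Nov 26 1998 1:00 AM.
Nov 26 1998 1:00 AM + 10 h = Nov 26 1998 11:00 AM.
Nov 26 1998 11:00 AM + 10 h = Nov 26 1998 9:00 PM.
Nov 26 1998 9:00 PM + 10 h = Nov 27 1998 7:00 AM.
Nov 27 1998 7:00 AM + 10 h = Nov 27 1998 5:00 PM.

Nov 27 1998 5:00 PM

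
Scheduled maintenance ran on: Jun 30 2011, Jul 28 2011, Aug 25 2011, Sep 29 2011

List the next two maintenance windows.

Every date is a Thursday; gaps 28, 28, 35 days.
Each is the last Thursday of its month (at least one falls on the 29th or later, ruling out '4th Thursday').
Last Thursday of October 2011: Oct 27 2011.
November 2011 ends with Thursday Nov 24 2011.

Oct 27 2011, Nov 24 2011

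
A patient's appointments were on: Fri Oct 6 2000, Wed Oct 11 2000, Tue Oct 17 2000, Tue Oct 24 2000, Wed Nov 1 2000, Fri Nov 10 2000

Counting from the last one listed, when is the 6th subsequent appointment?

The spacing grows by 1 each time: 5, 6, 7, 8, 9 days.
Next gap: 10 days. Fri Nov 10 2000 + 10 days = Mon Nov 20 2000.
Next gap: 11 days. Mon Nov 20 2000 + 11 days = Fri Dec 1 2000.
Next gap: 12 days. Fri Dec 1 2000 + 12 days = Wed Dec 13 2000.
Next gap: 13 days. Wed Dec 13 2000 + 13 days = Tue Dec 26 2000.
Next gap: 14 days. Tue Dec 26 2000 + 14 days = Tue Jan 9 2001.
Next gap: 15 days. Tue Jan 9 2001 + 15 days = Wed Jan 24 2001.

Wed Jan 24 2001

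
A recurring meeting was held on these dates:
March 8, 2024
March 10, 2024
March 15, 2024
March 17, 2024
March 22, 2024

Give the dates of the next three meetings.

March 24, 2024; March 29, 2024; March 31, 2024

Every event lands on a Friday or Sunday (gaps cycle 2, 5, 2, 5).
So the schedule is: every Friday and Sunday.
The following Sunday is March 24, 2024.
Next Friday: March 29, 2024.
Next Sunday: March 31, 2024.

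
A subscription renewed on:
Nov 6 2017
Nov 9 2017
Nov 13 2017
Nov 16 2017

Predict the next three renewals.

Gaps: 3, 4, 3 days — not constant, but cyclic with period 2.
The events fall on every Monday and Thursday.
The following Monday is Nov 20 2017.
The following Thursday is Nov 23 2017.
Next Monday: Nov 27 2017.

Nov 20 2017, Nov 23 2017, Nov 27 2017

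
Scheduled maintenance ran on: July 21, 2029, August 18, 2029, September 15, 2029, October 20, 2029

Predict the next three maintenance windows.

Gaps: 28, 28, 35 days — a mix of 28 and 35. Every date is a Saturday.
Each is the 3rd Saturday of its month.
November 2029 — 3rd Saturday is November 17, 2029.
3rd Saturday of December 2029: December 15, 2029.
3rd Saturday of January 2030: January 19, 2030.

November 17, 2029; December 15, 2029; January 19, 2030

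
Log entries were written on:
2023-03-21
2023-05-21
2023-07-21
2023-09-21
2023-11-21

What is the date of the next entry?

Each date is the 21st; the gaps (61, 61, 62, 61) track the month lengths.
The rule is the 21st of every 2 months.
Next: January 2024 → 2024-01-21.

2024-01-21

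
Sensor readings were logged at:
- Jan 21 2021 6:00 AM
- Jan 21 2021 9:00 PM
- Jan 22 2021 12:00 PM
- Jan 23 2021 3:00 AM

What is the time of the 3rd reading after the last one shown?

Gaps: 15, 15, 15 hours — each event is 15 hours after the previous one.
Jan 23 2021 3:00 AM + 15 h = Jan 23 2021 6:00 PM.
Jan 23 2021 6:00 PM + 15 h = Jan 24 2021 9:00 AM.
Jan 24 2021 9:00 AM + 15 h = Jan 25 2021 12:00 AM.

Jan 25 2021 12:00 AM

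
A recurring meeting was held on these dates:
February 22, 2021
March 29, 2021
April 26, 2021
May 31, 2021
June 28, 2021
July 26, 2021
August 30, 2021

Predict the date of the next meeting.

September 27, 2021

All Mondays; the gaps (35, 28, 35, 28, 28, 35) vary with month length.
This is the last Monday of each month.
Last Monday of September 2021: September 27, 2021.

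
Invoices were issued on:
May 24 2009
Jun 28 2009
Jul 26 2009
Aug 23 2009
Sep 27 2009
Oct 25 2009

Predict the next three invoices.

Nov 22 2009, Dec 27 2009, Jan 24 2010

Gaps: 35, 28, 28, 35, 28 days — a mix of 28 and 35. Every date is a Sunday.
Each is the 4th Sunday of its month.
4th Sunday of November 2009: Nov 22 2009.
4th Sunday of December 2009: Dec 27 2009.
4th Sunday of January 2010: Jan 24 2010.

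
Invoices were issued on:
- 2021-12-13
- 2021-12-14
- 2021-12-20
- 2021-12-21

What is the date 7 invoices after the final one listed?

Every event lands on a Monday or Tuesday (gaps cycle 1, 6, 1).
So the schedule is: every Monday and Tuesday.
Next Monday: 2021-12-27.
Next Tuesday: 2021-12-28.
Next Monday: 2022-01-03.
Next Tuesday: 2022-01-04.
Next Monday: 2022-01-10.
Next Tuesday: 2022-01-11.
Next Monday: 2022-01-17.

2022-01-17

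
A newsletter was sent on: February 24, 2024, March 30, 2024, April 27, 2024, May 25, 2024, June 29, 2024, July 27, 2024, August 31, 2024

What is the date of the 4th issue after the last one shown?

December 28, 2024

All Saturdays; the gaps (35, 28, 28, 35, 28, 35) vary with month length.
This is the last Saturday of each month.
Last Saturday of September 2024: September 28, 2024.
Last Saturday of October 2024: October 26, 2024.
Last Saturday of November 2024: November 30, 2024.
December 2024 ends with Saturday December 28, 2024.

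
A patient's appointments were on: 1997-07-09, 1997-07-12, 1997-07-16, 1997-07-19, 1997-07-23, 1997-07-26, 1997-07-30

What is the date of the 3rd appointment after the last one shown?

Gaps: 3, 4, 3, 4, 3, 4 days — not constant, but cyclic with period 2.
The events fall on every Wednesday and Saturday.
The following Saturday is 1997-08-02.
The following Wednesday is 1997-08-06.
Next Saturday: 1997-08-09.

1997-08-09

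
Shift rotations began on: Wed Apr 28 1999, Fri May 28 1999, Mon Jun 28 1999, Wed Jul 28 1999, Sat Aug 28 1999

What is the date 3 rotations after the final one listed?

The day-of-month is always 28 (30, 31, 30, 31 days between events).
So this recurs on the 28th of each month.
September 1999: Tue Sep 28 1999.
Next: October 1999 → Thu Oct 28 1999.
November 1999: Sun Nov 28 1999.

Sun Nov 28 1999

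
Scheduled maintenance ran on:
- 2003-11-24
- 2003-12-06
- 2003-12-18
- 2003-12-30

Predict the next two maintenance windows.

2004-01-11, 2004-01-23

Gaps between consecutive events: 12, 12, 12 days — a constant 12-day interval.
2003-12-30 + 12 days = 2004-01-11.
2004-01-11 + 12 days = 2004-01-23.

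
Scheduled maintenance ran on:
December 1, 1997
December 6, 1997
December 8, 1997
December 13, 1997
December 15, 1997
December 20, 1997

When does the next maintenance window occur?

Gaps: 5, 2, 5, 2, 5 days — not constant, but cyclic with period 2.
The events fall on every Monday and Saturday.
The following Monday is December 22, 1997.

December 22, 1997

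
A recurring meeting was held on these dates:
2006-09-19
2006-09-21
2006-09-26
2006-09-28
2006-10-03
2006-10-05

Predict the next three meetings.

Gaps: 2, 5, 2, 5, 2 days — not constant, but cyclic with period 2.
The events fall on every Tuesday and Thursday.
Next Tuesday: 2006-10-10.
The following Thursday is 2006-10-12.
Next Tuesday: 2006-10-17.

2006-10-10, 2006-10-12, 2006-10-17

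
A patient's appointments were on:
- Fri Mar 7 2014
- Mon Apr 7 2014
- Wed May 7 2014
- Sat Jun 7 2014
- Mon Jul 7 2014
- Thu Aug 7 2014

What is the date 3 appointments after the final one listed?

Each date is the 7th; the gaps (31, 30, 31, 30, 31) track the month lengths.
The rule is the 7th of each month.
Next: September 2014 → Sun Sep 7 2014.
Next: October 2014 → Tue Oct 7 2014.
November 2014: Fri Nov 7 2014.

Fri Nov 7 2014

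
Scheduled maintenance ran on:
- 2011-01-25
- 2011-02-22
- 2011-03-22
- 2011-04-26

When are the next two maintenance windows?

2011-05-24, 2011-06-28

Gaps: 28, 28, 35 days — a mix of 28 and 35. Every date is a Tuesday.
Each is the 4th Tuesday of its month.
May 2011 — 4th Tuesday is 2011-05-24.
June 2011 — 4th Tuesday is 2011-06-28.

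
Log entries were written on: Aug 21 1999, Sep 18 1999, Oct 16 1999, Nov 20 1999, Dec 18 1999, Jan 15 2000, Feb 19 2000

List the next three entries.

Mar 18 2000, Apr 15 2000, May 20 2000

These are Saturdays at 28- or 35-day spacing (28, 28, 35, 28, 28, 35).
The pattern: 3rd Saturday of the month.
March 2000 — 3rd Saturday is Mar 18 2000.
April 2000 — 3rd Saturday is Apr 15 2000.
3rd Saturday of May 2000: May 20 2000.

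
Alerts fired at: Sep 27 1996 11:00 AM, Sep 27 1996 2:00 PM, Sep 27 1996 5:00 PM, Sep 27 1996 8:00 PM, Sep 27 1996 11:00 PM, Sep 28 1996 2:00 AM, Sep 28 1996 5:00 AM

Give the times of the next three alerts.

Sep 28 1996 8:00 AM, Sep 28 1996 11:00 AM, Sep 28 1996 2:00 PM

Gaps: 3, 3, 3, 3, 3, 3 hours — each event is 3 hours after the previous one.
Sep 28 1996 5:00 AM + 3 h = Sep 28 1996 8:00 AM.
Sep 28 1996 8:00 AM + 3 h = Sep 28 1996 11:00 AM.
Sep 28 1996 11:00 AM + 3 h = Sep 28 1996 2:00 PM.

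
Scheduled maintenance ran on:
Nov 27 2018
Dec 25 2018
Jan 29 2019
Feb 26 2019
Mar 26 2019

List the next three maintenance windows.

Apr 30 2019, May 28 2019, Jun 25 2019

All Tuesdays; the gaps (28, 35, 28, 28) vary with month length.
This is the last Tuesday of each month.
April 2019 ends with Tuesday Apr 30 2019.
May 2019 ends with Tuesday May 28 2019.
June 2019 ends with Tuesday Jun 25 2019.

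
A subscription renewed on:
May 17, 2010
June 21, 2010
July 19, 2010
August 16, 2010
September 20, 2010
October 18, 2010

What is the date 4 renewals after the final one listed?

February 21, 2011

All dates are Mondays, 35, 28, 28, 35, 28 days apart.
Specifically, the 3rd Monday of each month.
November 2010 — 3rd Monday is November 15, 2010.
3rd Monday of December 2010: December 20, 2010.
3rd Monday of January 2011: January 17, 2011.
3rd Monday of February 2011: February 21, 2011.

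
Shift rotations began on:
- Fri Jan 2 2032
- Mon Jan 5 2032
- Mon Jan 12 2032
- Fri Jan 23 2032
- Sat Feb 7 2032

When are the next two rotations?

Intervals are 3, 7, 11, 15 days — an arithmetic progression with common difference 4.
Next gap: 19 days. Sat Feb 7 2032 + 19 days = Thu Feb 26 2032.
Next gap: 23 days. Thu Feb 26 2032 + 23 days = Sat Mar 20 2032.

Thu Feb 26 2032, Sat Mar 20 2032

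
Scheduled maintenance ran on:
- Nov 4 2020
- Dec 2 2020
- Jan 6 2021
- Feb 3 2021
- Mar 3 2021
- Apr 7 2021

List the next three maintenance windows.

Gaps: 28, 35, 28, 28, 35 days — a mix of 28 and 35. Every date is a Wednesday.
Each is the 1st Wednesday of its month.
1st Wednesday of May 2021: May 5 2021.
June 2021 — 1st Wednesday is Jun 2 2021.
July 2021 — 1st Wednesday is Jul 7 2021.

May 5 2021, Jun 2 2021, Jul 7 2021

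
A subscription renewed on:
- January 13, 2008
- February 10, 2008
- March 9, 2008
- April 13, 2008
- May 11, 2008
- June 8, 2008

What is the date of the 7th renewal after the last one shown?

January 11, 2009

These are Sundays at 28- or 35-day spacing (28, 28, 35, 28, 28).
The pattern: 2nd Sunday of the month.
2nd Sunday of July 2008: July 13, 2008.
August 2008 — 2nd Sunday is August 10, 2008.
2nd Sunday of September 2008: September 14, 2008.
October 2008 — 2nd Sunday is October 12, 2008.
November 2008 — 2nd Sunday is November 9, 2008.
2nd Sunday of December 2008: December 14, 2008.
2nd Sunday of January 2009: January 11, 2009.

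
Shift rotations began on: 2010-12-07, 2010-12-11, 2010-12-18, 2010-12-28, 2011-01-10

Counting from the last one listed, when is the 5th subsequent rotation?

2011-04-30

The spacing grows by 3 each time: 4, 7, 10, 13 days.
Next gap: 16 days. 2011-01-10 + 16 days = 2011-01-26.
Next gap: 19 days. 2011-01-26 + 19 days = 2011-02-14.
Next gap: 22 days. 2011-02-14 + 22 days = 2011-03-08.
Next gap: 25 days. 2011-03-08 + 25 days = 2011-04-02.
Next gap: 28 days. 2011-04-02 + 28 days = 2011-04-30.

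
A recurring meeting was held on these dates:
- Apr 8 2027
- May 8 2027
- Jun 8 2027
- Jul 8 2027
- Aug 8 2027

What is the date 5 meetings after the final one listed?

Jan 8 2028

Gaps: 30, 31, 30, 31 days — not constant. Every event is on the 8th of the month.
Pattern: the 8th of each month.
September 2027: Sep 8 2027.
October 2027: Oct 8 2027.
Next: November 2027 → Nov 8 2027.
Next: December 2027 → Dec 8 2027.
Next: January 2028 → Jan 8 2028.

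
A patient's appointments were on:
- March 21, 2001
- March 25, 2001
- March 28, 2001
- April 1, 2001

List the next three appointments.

April 4, 2001; April 8, 2001; April 11, 2001

Every event lands on a Wednesday or Sunday (gaps cycle 4, 3, 4).
So the schedule is: every Wednesday and Sunday.
Next Wednesday: April 4, 2001.
Next Sunday: April 8, 2001.
The following Wednesday is April 11, 2001.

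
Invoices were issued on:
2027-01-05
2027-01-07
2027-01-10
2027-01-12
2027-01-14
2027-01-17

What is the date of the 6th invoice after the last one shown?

2027-01-31

The gap pattern 2, 3, 2, 2, 3 repeats every 3 events.
These are the Tuesdays, Thursdays and Sundays of each week.
Next Tuesday: 2027-01-19.
The following Thursday is 2027-01-21.
Next Sunday: 2027-01-24.
The following Tuesday is 2027-01-26.
The following Thursday is 2027-01-28.
Next Sunday: 2027-01-31.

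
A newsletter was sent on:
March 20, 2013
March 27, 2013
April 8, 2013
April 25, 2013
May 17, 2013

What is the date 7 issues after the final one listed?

Intervals are 7, 12, 17, 22 days — an arithmetic progression with common difference 5.
Next gap: 27 days. May 17, 2013 + 27 days = June 13, 2013.
Next gap: 32 days. June 13, 2013 + 32 days = July 15, 2013.
Next gap: 37 days. July 15, 2013 + 37 days = August 21, 2013.
Next gap: 42 days. August 21, 2013 + 42 days = October 2, 2013.
Next gap: 47 days. October 2, 2013 + 47 days = November 18, 2013.
Next gap: 52 days. November 18, 2013 + 52 days = January 9, 2014.
Next gap: 57 days. January 9, 2014 + 57 days = March 7, 2014.

March 7, 2014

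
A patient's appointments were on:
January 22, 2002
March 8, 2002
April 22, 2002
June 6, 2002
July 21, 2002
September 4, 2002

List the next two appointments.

October 19, 2002; December 3, 2002

Every event comes 45 days after the last (45, 45, 45, 45, 45).
September 4, 2002 + 45 days = October 19, 2002.
October 19, 2002 + 45 days = December 3, 2002.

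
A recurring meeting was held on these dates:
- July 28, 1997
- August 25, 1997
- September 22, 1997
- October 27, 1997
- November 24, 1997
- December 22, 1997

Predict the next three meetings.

January 26, 1998; February 23, 1998; March 23, 1998

These are Mondays at 28- or 35-day spacing (28, 28, 35, 28, 28).
The pattern: 4th Monday of the month.
January 1998 — 4th Monday is January 26, 1998.
4th Monday of February 1998: February 23, 1998.
March 1998 — 4th Monday is March 23, 1998.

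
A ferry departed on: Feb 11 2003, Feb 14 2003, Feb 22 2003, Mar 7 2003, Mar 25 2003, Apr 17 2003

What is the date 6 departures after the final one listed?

Dec 16 2003

The spacing grows by 5 each time: 3, 8, 13, 18, 23 days.
Next gap: 28 days. Apr 17 2003 + 28 days = May 15 2003.
Next gap: 33 days. May 15 2003 + 33 days = Jun 17 2003.
Next gap: 38 days. Jun 17 2003 + 38 days = Jul 25 2003.
Next gap: 43 days. Jul 25 2003 + 43 days = Sep 6 2003.
Next gap: 48 days. Sep 6 2003 + 48 days = Oct 24 2003.
Next gap: 53 days. Oct 24 2003 + 53 days = Dec 16 2003.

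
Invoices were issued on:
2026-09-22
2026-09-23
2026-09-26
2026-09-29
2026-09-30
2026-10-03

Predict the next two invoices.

Every event lands on a Tuesday or Wednesday or Saturday (gaps cycle 1, 3, 3, 1, 3).
So the schedule is: every Tuesday, Wednesday and Saturday.
The following Tuesday is 2026-10-06.
Next Wednesday: 2026-10-07.

2026-10-06, 2026-10-07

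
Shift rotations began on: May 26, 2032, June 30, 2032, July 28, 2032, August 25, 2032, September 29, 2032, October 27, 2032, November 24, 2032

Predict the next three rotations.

All Wednesdays; the gaps (35, 28, 28, 35, 28, 28) vary with month length.
This is the last Wednesday of each month.
Last Wednesday of December 2032: December 29, 2032.
January 2033 ends with Wednesday January 26, 2033.
February 2033 ends with Wednesday February 23, 2033.

December 29, 2032; January 26, 2033; February 23, 2033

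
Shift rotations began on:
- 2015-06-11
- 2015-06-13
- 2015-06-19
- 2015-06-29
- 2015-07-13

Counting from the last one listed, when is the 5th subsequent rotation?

Intervals are 2, 6, 10, 14 days — an arithmetic progression with common difference 4.
Next gap: 18 days. 2015-07-13 + 18 days = 2015-07-31.
Next gap: 22 days. 2015-07-31 + 22 days = 2015-08-22.
Next gap: 26 days. 2015-08-22 + 26 days = 2015-09-17.
Next gap: 30 days. 2015-09-17 + 30 days = 2015-10-17.
Next gap: 34 days. 2015-10-17 + 34 days = 2015-11-20.

2015-11-20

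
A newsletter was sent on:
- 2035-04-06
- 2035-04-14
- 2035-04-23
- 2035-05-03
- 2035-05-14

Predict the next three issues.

Gaps: 8, 9, 10, 11 days — each gap is 1 larger than the previous one.
Next gap: 12 days. 2035-05-14 + 12 days = 2035-05-26.
Next gap: 13 days. 2035-05-26 + 13 days = 2035-06-08.
Next gap: 14 days. 2035-06-08 + 14 days = 2035-06-22.

2035-05-26, 2035-06-08, 2035-06-22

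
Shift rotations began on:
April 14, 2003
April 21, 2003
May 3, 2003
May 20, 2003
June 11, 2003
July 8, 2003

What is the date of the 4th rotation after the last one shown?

December 13, 2003

Intervals are 7, 12, 17, 22, 27 days — an arithmetic progression with common difference 5.
Next gap: 32 days. July 8, 2003 + 32 days = August 9, 2003.
Next gap: 37 days. August 9, 2003 + 37 days = September 15, 2003.
Next gap: 42 days. September 15, 2003 + 42 days = October 27, 2003.
Next gap: 47 days. October 27, 2003 + 47 days = December 13, 2003.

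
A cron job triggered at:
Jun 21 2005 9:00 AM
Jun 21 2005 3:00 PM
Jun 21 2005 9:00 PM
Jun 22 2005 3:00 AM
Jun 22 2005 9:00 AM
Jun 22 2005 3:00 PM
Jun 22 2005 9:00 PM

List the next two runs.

Gaps: 6, 6, 6, 6, 6, 6 hours — each event is 6 hours after the previous one.
Jun 22 2005 9:00 PM + 6 h = Jun 23 2005 3:00 AM.
Jun 23 2005 3:00 AM + 6 h = Jun 23 2005 9:00 AM.

Jun 23 2005 3:00 AM, Jun 23 2005 9:00 AM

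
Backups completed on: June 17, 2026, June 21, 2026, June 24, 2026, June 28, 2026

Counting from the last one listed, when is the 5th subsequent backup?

July 15, 2026

The gap pattern 4, 3, 4 repeats every 2 events.
These are the Wednesdays and Sundays of each week.
The following Wednesday is July 1, 2026.
Next Sunday: July 5, 2026.
The following Wednesday is July 8, 2026.
Next Sunday: July 12, 2026.
Next Wednesday: July 15, 2026.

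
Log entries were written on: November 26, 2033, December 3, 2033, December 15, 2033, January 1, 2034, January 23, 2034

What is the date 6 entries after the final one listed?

Intervals are 7, 12, 17, 22 days — an arithmetic progression with common difference 5.
Next gap: 27 days. January 23, 2034 + 27 days = February 19, 2034.
Next gap: 32 days. February 19, 2034 + 32 days = March 23, 2034.
Next gap: 37 days. March 23, 2034 + 37 days = April 29, 2034.
Next gap: 42 days. April 29, 2034 + 42 days = June 10, 2034.
Next gap: 47 days. June 10, 2034 + 47 days = July 27, 2034.
Next gap: 52 days. July 27, 2034 + 52 days = September 17, 2034.

September 17, 2034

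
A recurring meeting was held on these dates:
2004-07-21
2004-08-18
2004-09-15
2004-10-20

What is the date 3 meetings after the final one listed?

These are Wednesdays at 28- or 35-day spacing (28, 28, 35).
The pattern: 3rd Wednesday of the month.
3rd Wednesday of November 2004: 2004-11-17.
December 2004 — 3rd Wednesday is 2004-12-15.
January 2005 — 3rd Wednesday is 2005-01-19.

2005-01-19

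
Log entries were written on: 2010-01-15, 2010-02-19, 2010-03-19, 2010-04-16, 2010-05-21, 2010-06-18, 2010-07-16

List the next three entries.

These are Fridays at 28- or 35-day spacing (35, 28, 28, 35, 28, 28).
The pattern: 3rd Friday of the month.
3rd Friday of August 2010: 2010-08-20.
3rd Friday of September 2010: 2010-09-17.
October 2010 — 3rd Friday is 2010-10-15.

2010-08-20, 2010-09-17, 2010-10-15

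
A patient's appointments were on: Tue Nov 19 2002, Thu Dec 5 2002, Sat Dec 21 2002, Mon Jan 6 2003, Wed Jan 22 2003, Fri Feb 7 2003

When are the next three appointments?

The spacing is 16, 16, 16, 16, 16 days — always 16 days.
Fri Feb 7 2003 + 16 days = Sun Feb 23 2003.
Sun Feb 23 2003 + 16 days = Tue Mar 11 2003.
Tue Mar 11 2003 + 16 days = Thu Mar 27 2003.

Sun Feb 23 2003, Tue Mar 11 2003, Thu Mar 27 2003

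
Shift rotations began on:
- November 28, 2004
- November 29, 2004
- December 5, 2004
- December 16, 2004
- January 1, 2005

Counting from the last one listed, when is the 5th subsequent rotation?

Intervals are 1, 6, 11, 16 days — an arithmetic progression with common difference 5.
Next gap: 21 days. January 1, 2005 + 21 days = January 22, 2005.
Next gap: 26 days. January 22, 2005 + 26 days = February 17, 2005.
Next gap: 31 days. February 17, 2005 + 31 days = March 20, 2005.
Next gap: 36 days. March 20, 2005 + 36 days = April 25, 2005.
Next gap: 41 days. April 25, 2005 + 41 days = June 5, 2005.

June 5, 2005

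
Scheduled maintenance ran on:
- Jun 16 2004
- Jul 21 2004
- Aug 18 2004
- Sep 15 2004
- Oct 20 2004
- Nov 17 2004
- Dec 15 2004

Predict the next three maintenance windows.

All dates are Wednesdays, 35, 28, 28, 35, 28, 28 days apart.
Specifically, the 3rd Wednesday of each month.
3rd Wednesday of January 2005: Jan 19 2005.
February 2005 — 3rd Wednesday is Feb 16 2005.
3rd Wednesday of March 2005: Mar 16 2005.

Jan 19 2005, Feb 16 2005, Mar 16 2005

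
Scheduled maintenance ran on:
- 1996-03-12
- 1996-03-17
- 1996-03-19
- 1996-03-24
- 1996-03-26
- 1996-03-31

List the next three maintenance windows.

1996-04-02, 1996-04-07, 1996-04-09

Every event lands on a Tuesday or Sunday (gaps cycle 5, 2, 5, 2, 5).
So the schedule is: every Tuesday and Sunday.
Next Tuesday: 1996-04-02.
The following Sunday is 1996-04-07.
The following Tuesday is 1996-04-09.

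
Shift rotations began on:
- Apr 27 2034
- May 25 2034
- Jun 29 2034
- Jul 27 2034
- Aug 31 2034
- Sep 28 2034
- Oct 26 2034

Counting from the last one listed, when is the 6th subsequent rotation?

These are Thursdays with 28, 35, 28, 35, 28, 28-day gaps.
Each is the final Thursday of its month — Jun 29 2034 is past the 28th, so '4th Thursday' doesn't fit.
Last Thursday of November 2034: Nov 30 2034.
December 2034 ends with Thursday Dec 28 2034.
Last Thursday of January 2035: Jan 25 2035.
February 2035 ends with Thursday Feb 22 2035.
March 2035 ends with Thursday Mar 29 2035.
April 2035 ends with Thursday Apr 26 2035.

Apr 26 2035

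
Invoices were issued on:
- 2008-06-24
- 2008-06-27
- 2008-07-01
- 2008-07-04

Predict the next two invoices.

Every event lands on a Tuesday or Friday (gaps cycle 3, 4, 3).
So the schedule is: every Tuesday and Friday.
The following Tuesday is 2008-07-08.
Next Friday: 2008-07-11.

2008-07-08, 2008-07-11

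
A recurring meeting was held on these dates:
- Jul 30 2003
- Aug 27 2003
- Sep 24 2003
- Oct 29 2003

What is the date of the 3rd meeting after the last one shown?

Jan 28 2004

These are Wednesdays with 28, 28, 35-day gaps.
Each is the final Wednesday of its month — Jul 30 2003 is past the 28th, so '4th Wednesday' doesn't fit.
Last Wednesday of November 2003: Nov 26 2003.
December 2003 ends with Wednesday Dec 31 2003.
Last Wednesday of January 2004: Jan 28 2004.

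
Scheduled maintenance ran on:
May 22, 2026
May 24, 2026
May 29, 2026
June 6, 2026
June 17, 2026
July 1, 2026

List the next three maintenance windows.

July 18, 2026; August 7, 2026; August 30, 2026

Gaps: 2, 5, 8, 11, 14 days — each gap is 3 larger than the previous one.
Next gap: 17 days. July 1, 2026 + 17 days = July 18, 2026.
Next gap: 20 days. July 18, 2026 + 20 days = August 7, 2026.
Next gap: 23 days. August 7, 2026 + 23 days = August 30, 2026.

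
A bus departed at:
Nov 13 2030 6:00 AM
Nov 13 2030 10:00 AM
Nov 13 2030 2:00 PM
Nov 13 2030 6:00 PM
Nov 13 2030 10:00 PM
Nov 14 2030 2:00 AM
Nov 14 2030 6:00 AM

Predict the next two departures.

Nov 14 2030 10:00 AM, Nov 14 2030 2:00 PM

The interval is a steady 4 hours (4, 4, 4, 4, 4, 4).
Nov 14 2030 6:00 AM + 4 h = Nov 14 2030 10:00 AM.
Nov 14 2030 10:00 AM + 4 h = Nov 14 2030 2:00 PM.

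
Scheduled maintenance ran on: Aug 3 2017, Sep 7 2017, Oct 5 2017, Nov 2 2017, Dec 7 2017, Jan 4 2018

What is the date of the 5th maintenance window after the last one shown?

All dates are Thursdays, 35, 28, 28, 35, 28 days apart.
Specifically, the 1st Thursday of each month.
February 2018 — 1st Thursday is Feb 1 2018.
1st Thursday of March 2018: Mar 1 2018.
April 2018 — 1st Thursday is Apr 5 2018.
1st Thursday of May 2018: May 3 2018.
1st Thursday of June 2018: Jun 7 2018.

Jun 7 2018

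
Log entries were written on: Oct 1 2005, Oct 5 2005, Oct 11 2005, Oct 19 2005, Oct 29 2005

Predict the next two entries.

Intervals are 4, 6, 8, 10 days — an arithmetic progression with common difference 2.
Next gap: 12 days. Oct 29 2005 + 12 days = Nov 10 2005.
Next gap: 14 days. Nov 10 2005 + 14 days = Nov 24 2005.

Nov 10 2005, Nov 24 2005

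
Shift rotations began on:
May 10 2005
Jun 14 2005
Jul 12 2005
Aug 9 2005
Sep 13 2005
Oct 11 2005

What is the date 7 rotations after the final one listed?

These are Tuesdays at 28- or 35-day spacing (35, 28, 28, 35, 28).
The pattern: 2nd Tuesday of the month.
November 2005 — 2nd Tuesday is Nov 8 2005.
December 2005 — 2nd Tuesday is Dec 13 2005.
January 2006 — 2nd Tuesday is Jan 10 2006.
2nd Tuesday of February 2006: Feb 14 2006.
2nd Tuesday of March 2006: Mar 14 2006.
April 2006 — 2nd Tuesday is Apr 11 2006.
May 2006 — 2nd Tuesday is May 9 2006.

May 9 2006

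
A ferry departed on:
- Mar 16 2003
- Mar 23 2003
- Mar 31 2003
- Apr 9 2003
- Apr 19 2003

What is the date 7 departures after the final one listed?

Intervals are 7, 8, 9, 10 days — an arithmetic progression with common difference 1.
Next gap: 11 days. Apr 19 2003 + 11 days = Apr 30 2003.
Next gap: 12 days. Apr 30 2003 + 12 days = May 12 2003.
Next gap: 13 days. May 12 2003 + 13 days = May 25 2003.
Next gap: 14 days. May 25 2003 + 14 days = Jun 8 2003.
Next gap: 15 days. Jun 8 2003 + 15 days = Jun 23 2003.
Next gap: 16 days. Jun 23 2003 + 16 days = Jul 9 2003.
Next gap: 17 days. Jul 9 2003 + 17 days = Jul 26 2003.

Jul 26 2003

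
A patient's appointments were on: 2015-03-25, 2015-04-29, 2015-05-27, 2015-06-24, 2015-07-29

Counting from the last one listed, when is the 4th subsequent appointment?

All Wednesdays; the gaps (35, 28, 28, 35) vary with month length.
This is the last Wednesday of each month.
August 2015 ends with Wednesday 2015-08-26.
Last Wednesday of September 2015: 2015-09-30.
October 2015 ends with Wednesday 2015-10-28.
Last Wednesday of November 2015: 2015-11-25.

2015-11-25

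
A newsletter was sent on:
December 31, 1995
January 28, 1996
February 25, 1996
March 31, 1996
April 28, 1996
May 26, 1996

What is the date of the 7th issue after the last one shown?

December 29, 1996

Every date is a Sunday; gaps 28, 28, 35, 28, 28 days.
Each is the last Sunday of its month (at least one falls on the 29th or later, ruling out '4th Sunday').
Last Sunday of June 1996: June 30, 1996.
July 1996 ends with Sunday July 28, 1996.
Last Sunday of August 1996: August 25, 1996.
Last Sunday of September 1996: September 29, 1996.
Last Sunday of October 1996: October 27, 1996.
Last Sunday of November 1996: November 24, 1996.
December 1996 ends with Sunday December 29, 1996.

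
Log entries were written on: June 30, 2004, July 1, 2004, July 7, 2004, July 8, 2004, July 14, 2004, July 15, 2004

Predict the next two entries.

Gaps: 1, 6, 1, 6, 1 days — not constant, but cyclic with period 2.
The events fall on every Wednesday and Thursday.
Next Wednesday: July 21, 2004.
The following Thursday is July 22, 2004.

July 21, 2004; July 22, 2004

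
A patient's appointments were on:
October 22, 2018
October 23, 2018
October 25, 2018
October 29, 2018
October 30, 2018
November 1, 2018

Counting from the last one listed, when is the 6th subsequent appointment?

November 15, 2018

Gaps: 1, 2, 4, 1, 2 days — not constant, but cyclic with period 3.
The events fall on every Monday, Tuesday and Thursday.
Next Monday: November 5, 2018.
Next Tuesday: November 6, 2018.
The following Thursday is November 8, 2018.
Next Monday: November 12, 2018.
Next Tuesday: November 13, 2018.
The following Thursday is November 15, 2018.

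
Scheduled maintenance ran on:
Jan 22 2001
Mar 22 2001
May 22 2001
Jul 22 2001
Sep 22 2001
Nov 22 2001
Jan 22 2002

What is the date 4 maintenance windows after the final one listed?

Sep 22 2002

The day-of-month is always 22 (59, 61, 61, 62, 61, 61 days between events).
So this recurs on the 22nd of every 2 months.
Next: March 2002 → Mar 22 2002.
Next: May 2002 → May 22 2002.
July 2002: Jul 22 2002.
Next: September 2002 → Sep 22 2002.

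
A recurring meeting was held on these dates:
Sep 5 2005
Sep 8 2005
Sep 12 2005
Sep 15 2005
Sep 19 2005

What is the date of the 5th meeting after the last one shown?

Oct 6 2005

Every event lands on a Monday or Thursday (gaps cycle 3, 4, 3, 4).
So the schedule is: every Monday and Thursday.
The following Thursday is Sep 22 2005.
The following Monday is Sep 26 2005.
The following Thursday is Sep 29 2005.
The following Monday is Oct 3 2005.
The following Thursday is Oct 6 2005.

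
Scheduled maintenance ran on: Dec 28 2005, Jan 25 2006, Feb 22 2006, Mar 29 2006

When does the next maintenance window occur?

Apr 26 2006

Every date is a Wednesday; gaps 28, 28, 35 days.
Each is the last Wednesday of its month (at least one falls on the 29th or later, ruling out '4th Wednesday').
Last Wednesday of April 2006: Apr 26 2006.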